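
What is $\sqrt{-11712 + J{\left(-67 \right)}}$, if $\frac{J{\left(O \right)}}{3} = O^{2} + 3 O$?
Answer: $24 \sqrt{2} \approx 33.941$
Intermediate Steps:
$J{\left(O \right)} = 3 O^{2} + 9 O$ ($J{\left(O \right)} = 3 \left(O^{2} + 3 O\right) = 3 O^{2} + 9 O$)
$\sqrt{-11712 + J{\left(-67 \right)}} = \sqrt{-11712 + 3 \left(-67\right) \left(3 - 67\right)} = \sqrt{-11712 + 3 \left(-67\right) \left(-64\right)} = \sqrt{-11712 + 12864} = \sqrt{1152} = 24 \sqrt{2}$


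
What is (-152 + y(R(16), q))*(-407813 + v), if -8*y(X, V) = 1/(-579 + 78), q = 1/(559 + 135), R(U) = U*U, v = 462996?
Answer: -33618311345/4008 ≈ -8.3878e+6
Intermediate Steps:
R(U) = U²
q = 1/694 ≈ 0.0014409
y(X, V) = 1/4008 (y(X, V) = -1/(8*(-579 + 78)) = -⅛/(-501) = -⅛*(-1/501) = 1/4008)
(-152 + y(R(16), q))*(-407813 + v) = (-152 + 1/4008)*(-407813 + 462996) = -609215/4008*55183 = -33618311345/4008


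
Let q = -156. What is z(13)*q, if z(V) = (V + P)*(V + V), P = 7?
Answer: -81120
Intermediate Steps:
z(V) = 2*V*(7 + V) (z(V) = (V + 7)*(V + V) = (7 + V)*(2*V) = 2*V*(7 + V))
z(13)*q = (2*13*(7 + 13))*(-156) = (2*13*20)*(-156) = 520*(-156) = -81120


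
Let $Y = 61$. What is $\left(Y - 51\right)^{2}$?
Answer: $100$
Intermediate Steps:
$\left(Y - 51\right)^{2} = \left(61 - 51\right)^{2} = 10^{2} = 100$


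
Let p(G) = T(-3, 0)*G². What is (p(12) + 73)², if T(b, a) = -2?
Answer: 46225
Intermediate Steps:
p(G) = -2*G²
(p(12) + 73)² = (-2*12² + 73)² = (-2*144 + 73)² = (-288 + 73)² = (-215)² = 46225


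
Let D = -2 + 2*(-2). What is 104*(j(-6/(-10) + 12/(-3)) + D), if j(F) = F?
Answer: -4888/5 ≈ -977.60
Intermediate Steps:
D = -6 (D = -2 - 4 = -6)
104*(j(-6/(-10) + 12/(-3)) + D) = 104*((-6/(-10) + 12/(-3)) - 6) = 104*((-6*(-⅒) + 12*(-⅓)) - 6) = 104*((⅗ - 4) - 6) = 104*(-17/5 - 6) = 104*(-47/5) = -4888/5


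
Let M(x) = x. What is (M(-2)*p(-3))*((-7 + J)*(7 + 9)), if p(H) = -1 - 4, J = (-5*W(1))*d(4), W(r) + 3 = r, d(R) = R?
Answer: 5280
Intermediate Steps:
W(r) = -3 + r
J = 40 (J = -5*(-3 + 1)*4 = -5*(-2)*4 = 10*4 = 40)
p(H) = -5
(M(-2)*p(-3))*((-7 + J)*(7 + 9)) = (-2*(-5))*((-7 + 40)*(7 + 9)) = 10*(33*16) = 10*528 = 5280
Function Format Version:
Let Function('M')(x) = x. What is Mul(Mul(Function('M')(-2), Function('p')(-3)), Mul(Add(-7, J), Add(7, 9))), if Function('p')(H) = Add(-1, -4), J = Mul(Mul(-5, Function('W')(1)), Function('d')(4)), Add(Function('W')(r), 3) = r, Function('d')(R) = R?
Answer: 5280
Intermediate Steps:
Function('W')(r) = Add(-3, r)
J = 40 (J = Mul(Mul(-5, Add(-3, 1)), 4) = Mul(Mul(-5, -2), 4) = Mul(10, 4) = 40)
Function('p')(H) = -5
Mul(Mul(Function('M')(-2), Function('p')(-3)), Mul(Add(-7, J), Add(7, 9))) = Mul(Mul(-2, -5), Mul(Add(-7, 40), Add(7, 9))) = Mul(10, Mul(33, 16)) = Mul(10, 528) = 5280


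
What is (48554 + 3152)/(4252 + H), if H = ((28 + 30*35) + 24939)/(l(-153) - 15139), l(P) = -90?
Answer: 787430674/64727691 ≈ 12.165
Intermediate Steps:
H = -26017/15229 (H = ((28 + 30*35) + 24939)/(-90 - 15139) = ((28 + 1050) + 24939)/(-15229) = (1078 + 24939)*(-1/15229) = 26017*(-1/15229) = -26017/15229 ≈ -1.7084)
(48554 + 3152)/(4252 + H) = (48554 + 3152)/(4252 - 26017/15229) = 51706/(64727691/15229) = 51706*(15229/64727691) = 787430674/64727691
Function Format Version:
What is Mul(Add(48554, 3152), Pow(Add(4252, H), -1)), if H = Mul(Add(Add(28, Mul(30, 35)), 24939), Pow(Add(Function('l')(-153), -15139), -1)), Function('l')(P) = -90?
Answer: Rational(787430674, 64727691) ≈ 12.165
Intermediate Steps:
H = Rational(-26017, 15229) (H = Mul(Add(Add(28, Mul(30, 35)), 24939), Pow(Add(-90, -15139), -1)) = Mul(Add(Add(28, 1050), 24939), Pow(-15229, -1)) = Mul(Add(1078, 24939), Rational(-1, 15229)) = Mul(26017, Rational(-1, 15229)) = Rational(-26017, 15229) ≈ -1.7084)
Mul(Add(48554, 3152), Pow(Add(4252, H), -1)) = Mul(Add(48554, 3152), Pow(Add(4252, Rational(-26017, 15229)), -1)) = Mul(51706, Pow(Rational(64727691, 15229), -1)) = Mul(51706, Rational(15229, 64727691)) = Rational(787430674, 64727691)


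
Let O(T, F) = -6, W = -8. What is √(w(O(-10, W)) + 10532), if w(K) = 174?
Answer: √10706 ≈ 103.47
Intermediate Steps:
√(w(O(-10, W)) + 10532) = √(174 + 10532) = √10706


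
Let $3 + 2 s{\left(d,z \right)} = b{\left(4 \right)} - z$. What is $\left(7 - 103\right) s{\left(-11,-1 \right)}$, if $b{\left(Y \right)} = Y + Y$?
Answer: $-288$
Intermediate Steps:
$b{\left(Y \right)} = 2 Y$
$s{\left(d,z \right)} = \frac{5}{2} - \frac{z}{2}$ ($s{\left(d,z \right)} = - \frac{3}{2} + \frac{2 \cdot 4 - z}{2} = - \frac{3}{2} + \frac{8 - z}{2} = - \frac{3}{2} - \left(-4 + \frac{z}{2}\right) = \frac{5}{2} - \frac{z}{2}$)
$\left(7 - 103\right) s{\left(-11,-1 \right)} = \left(7 - 103\right) \left(\frac{5}{2} - - \frac{1}{2}\right) = - 96 \left(\frac{5}{2} + \frac{1}{2}\right) = \left(-96\right) 3 = -288$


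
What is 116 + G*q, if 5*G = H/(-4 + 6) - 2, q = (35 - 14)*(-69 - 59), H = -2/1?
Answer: 8644/5 ≈ 1728.8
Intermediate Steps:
H = -2 (H = -2*1 = -2)
q = -2688 (q = 21*(-128) = -2688)
G = -3/5 (G = (-2/(-4 + 6) - 2)/5 = (-2/2 - 2)/5 = (-2*1/2 - 2)/5 = (-1 - 2)/5 = (1/5)*(-3) = -3/5 ≈ -0.60000)
116 + G*q = 116 - 3/5*(-2688) = 116 + 8064/5 = 8644/5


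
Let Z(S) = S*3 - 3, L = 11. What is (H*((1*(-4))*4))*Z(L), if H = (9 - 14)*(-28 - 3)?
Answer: -74400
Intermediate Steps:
Z(S) = -3 + 3*S (Z(S) = 3*S - 3 = -3 + 3*S)
H = 155 (H = -5*(-31) = 155)
(H*((1*(-4))*4))*Z(L) = (155*((1*(-4))*4))*(-3 + 3*11) = (155*(-4*4))*(-3 + 33) = (155*(-16))*30 = -2480*30 = -74400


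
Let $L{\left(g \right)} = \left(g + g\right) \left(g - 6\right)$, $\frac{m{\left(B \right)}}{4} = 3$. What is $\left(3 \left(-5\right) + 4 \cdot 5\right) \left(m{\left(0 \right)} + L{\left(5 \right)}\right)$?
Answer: $10$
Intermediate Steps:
$m{\left(B \right)} = 12$ ($m{\left(B \right)} = 4 \cdot 3 = 12$)
$L{\left(g \right)} = 2 g \left(-6 + g\right)$
$\left(3 \left(-5\right) + 4 \cdot 5\right) \left(m{\left(0 \right)} + L{\left(5 \right)}\right) = \left(3 \left(-5\right) + 4 \cdot 5\right) \left(12 + 2 \cdot 5 \left(-6 + 5\right)\right) = \left(-15 + 20\right) \left(12 + 2 \cdot 5 \left(-1\right)\right) = 5 \left(12 - 10\right) = 5 \cdot 2 = 10$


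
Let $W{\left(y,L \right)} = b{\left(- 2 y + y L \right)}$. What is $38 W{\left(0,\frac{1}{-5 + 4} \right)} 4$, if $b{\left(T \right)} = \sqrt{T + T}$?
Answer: $0$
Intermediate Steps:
$b{\left(T \right)} = \sqrt{2} \sqrt{T}$ ($b{\left(T \right)} = \sqrt{2 T} = \sqrt{2} \sqrt{T}$)
$W{\left(y,L \right)} = \sqrt{2} \sqrt{- 2 y + L y}$ ($W{\left(y,L \right)} = \sqrt{2} \sqrt{- 2 y + y L} = \sqrt{2} \sqrt{- 2 y + L y}$)
$38 W{\left(0,\frac{1}{-5 + 4} \right)} 4 = 38 \sqrt{2} \sqrt{0 \left(-2 + \frac{1}{-5 + 4}\right)} 4 = 38 \sqrt{2} \sqrt{0 \left(-2 + \frac{1}{-1}\right)} 4 = 38 \sqrt{2} \sqrt{0 \left(-2 - 1\right)} 4 = 38 \sqrt{2} \sqrt{0 \left(-3\right)} 4 = 38 \sqrt{2} \sqrt{0} \cdot 4 = 38 \sqrt{2} \cdot 0 \cdot 4 = 38 \cdot 0 \cdot 4 = 0 \cdot 4 = 0$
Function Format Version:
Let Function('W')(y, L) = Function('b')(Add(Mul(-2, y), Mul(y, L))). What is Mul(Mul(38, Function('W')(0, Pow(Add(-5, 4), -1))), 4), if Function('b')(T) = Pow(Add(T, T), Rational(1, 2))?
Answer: 0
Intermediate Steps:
Function('b')(T) = Mul(Pow(2, Rational(1, 2)), Pow(T, Rational(1, 2))) (Function('b')(T) = Pow(Mul(2, T), Rational(1, 2)) = Mul(Pow(2, Rational(1, 2)), Pow(T, Rational(1, 2))))
Function('W')(y, L) = Mul(Pow(2, Rational(1, 2)), Pow(Add(Mul(-2, y), Mul(L, y)), Rational(1, 2))) (Function('W')(y, L) = Mul(Pow(2, Rational(1, 2)), Pow(Add(Mul(-2, y), Mul(y, L)), Rational(1, 2))) = Mul(Pow(2, Rational(1, 2)), Pow(Add(Mul(-2, y), Mul(L, y)), Rational(1, 2))))
Mul(Mul(38, Function('W')(0, Pow(Add(-5, 4), -1))), 4) = Mul(Mul(38, Mul(Pow(2, Rational(1, 2)), Pow(Mul(0, Add(-2, Pow(Add(-5, 4), -1))), Rational(1, 2)))), 4) = Mul(Mul(38, Mul(Pow(2, Rational(1, 2)), Pow(Mul(0, Add(-2, Pow(-1, -1))), Rational(1, 2)))), 4) = Mul(Mul(38, Mul(Pow(2, Rational(1, 2)), Pow(Mul(0, Add(-2, -1)), Rational(1, 2)))), 4) = Mul(Mul(38, Mul(Pow(2, Rational(1, 2)), Pow(Mul(0, -3), Rational(1, 2)))), 4) = Mul(Mul(38, Mul(Pow(2, Rational(1, 2)), Pow(0, Rational(1, 2)))), 4) = Mul(Mul(38, Mul(Pow(2, Rational(1, 2)), 0)), 4) = Mul(Mul(38, 0), 4) = Mul(0, 4) = 0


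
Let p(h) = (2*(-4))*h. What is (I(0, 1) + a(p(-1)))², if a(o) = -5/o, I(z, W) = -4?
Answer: 1369/64 ≈ 21.391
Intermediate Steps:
p(h) = -8*h
(I(0, 1) + a(p(-1)))² = (-4 - 5/((-8*(-1))))² = (-4 - 5/8)² = (-37/8)² = 1369/64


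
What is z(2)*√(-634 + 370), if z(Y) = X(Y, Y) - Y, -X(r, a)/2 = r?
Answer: -12*I*√66 ≈ -97.489*I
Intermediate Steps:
X(r, a) = -2*r
z(Y) = -3*Y (z(Y) = -2*Y - Y = -3*Y)
z(2)*√(-634 + 370) = (-3*2)*√(-634 + 370) = -12*I*√66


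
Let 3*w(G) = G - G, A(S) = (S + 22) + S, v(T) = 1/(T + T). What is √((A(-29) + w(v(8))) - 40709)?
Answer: I*√40745 ≈ 201.85*I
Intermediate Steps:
v(T) = 1/(2*T)
A(S) = 22 + 2*S (A(S) = (22 + S) + S = 22 + 2*S)
w(G) = 0 (w(G) = (G - G)/3 = (⅓)*0 = 0)
√((A(-29) + w(v(8))) - 40709) = √(((22 + 2*(-29)) + 0) - 40709) = √(((22 - 58) + 0) - 40709) = √((-36 + 0) - 40709) = √(-36 - 40709) = √(-40745) = I*√40745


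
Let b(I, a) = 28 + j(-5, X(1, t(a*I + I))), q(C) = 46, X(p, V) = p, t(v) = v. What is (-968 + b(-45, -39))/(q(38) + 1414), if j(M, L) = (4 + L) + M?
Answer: -47/73 ≈ -0.64384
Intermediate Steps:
j(M, L) = 4 + L + M
b(I, a) = 28 (b(I, a) = 28 + (4 + 1 - 5) = 28 + 0 = 28)
(-968 + b(-45, -39))/(q(38) + 1414) = (-968 + 28)/(46 + 1414) = -940/1460 = -940*1/1460 = -47/73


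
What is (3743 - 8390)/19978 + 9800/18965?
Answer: 21530809/75776554 ≈ 0.28414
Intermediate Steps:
(3743 - 8390)/19978 + 9800/18965 = -4647*1/19978 + 9800*(1/18965) = -4647/19978 + 1960/3793 = 21530809/75776554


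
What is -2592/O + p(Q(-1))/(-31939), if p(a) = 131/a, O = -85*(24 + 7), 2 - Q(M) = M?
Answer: 248012479/252477795 ≈ 0.98231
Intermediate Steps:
Q(M) = 2 - M
O = -2635 (O = -85*31 = -2635)
-2592/O + p(Q(-1))/(-31939) = -2592/(-2635) + (131/(2 - 1*(-1)))/(-31939) = -2592*(-1/2635) + (131/(2 + 1))*(-1/31939) = 2592/2635 + (131/3)*(-1/31939) = 2592/2635 - 131/95817 = 248012479/252477795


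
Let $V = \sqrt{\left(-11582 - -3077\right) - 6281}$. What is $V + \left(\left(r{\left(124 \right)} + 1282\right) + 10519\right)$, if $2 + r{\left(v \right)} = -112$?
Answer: $11687 + i \sqrt{14786} \approx 11687.0 + 121.6 i$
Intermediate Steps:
$V = i \sqrt{14786}$ ($V = \sqrt{\left(-11582 + 3077\right) - 6281} = \sqrt{-8505 - 6281} = \sqrt{-14786} = i \sqrt{14786} \approx 121.6 i$)
$r{\left(v \right)} = -114$ ($r{\left(v \right)} = -2 - 112 = -114$)
$V + \left(\left(r{\left(124 \right)} + 1282\right) + 10519\right) = i \sqrt{14786} + \left(\left(-114 + 1282\right) + 10519\right) = i \sqrt{14786} + \left(1168 + 10519\right) = i \sqrt{14786} + 11687 = 11687 + i \sqrt{14786}$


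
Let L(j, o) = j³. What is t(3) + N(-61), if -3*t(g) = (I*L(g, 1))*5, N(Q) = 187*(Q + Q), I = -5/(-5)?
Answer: -22859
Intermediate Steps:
I = 1 (I = -5*(-⅕) = 1)
N(Q) = 374*Q (N(Q) = 187*(2*Q) = 374*Q)
t(g) = -5*g³/3 (t(g) = -1*g³*5/3 = -g³*5/3 = -5*g³/3)
t(3) + N(-61) = -5/3*3³ + 374*(-61) = -5/3*27 - 22814 = -45 - 22814 = -22859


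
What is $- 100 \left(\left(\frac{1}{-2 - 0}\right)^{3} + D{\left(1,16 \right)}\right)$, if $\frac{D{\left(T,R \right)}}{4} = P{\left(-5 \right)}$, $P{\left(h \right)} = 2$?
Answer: $- \frac{1575}{2} \approx -787.5$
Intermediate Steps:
$D{\left(T,R \right)} = 8$ ($D{\left(T,R \right)} = 4 \cdot 2 = 8$)
$- 100 \left(\left(\frac{1}{-2 - 0}\right)^{3} + D{\left(1,16 \right)}\right) = - 100 \left(\left(\frac{1}{-2 - 0}\right)^{3} + 8\right) = - 100 \left(\left(\frac{1}{-2 + \left(-4 + 4\right)}\right)^{3} + 8\right) = - 100 \left(\left(\frac{1}{-2 + 0}\right)^{3} + 8\right) = - 100 \left(\left(\frac{1}{-2}\right)^{3} + 8\right) = - 100 \left(\left(- \frac{1}{2}\right)^{3} + 8\right) = - 100 \left(- \frac{1}{8} + 8\right) = \left(-100\right) \frac{63}{8} = - \frac{1575}{2}$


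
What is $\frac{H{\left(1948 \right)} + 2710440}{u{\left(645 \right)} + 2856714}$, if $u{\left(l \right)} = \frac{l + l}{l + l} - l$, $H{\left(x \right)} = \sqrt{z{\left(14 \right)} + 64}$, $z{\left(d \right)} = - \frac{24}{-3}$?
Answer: $\frac{271044}{285607} + \frac{3 \sqrt{2}}{1428035} \approx 0.94901$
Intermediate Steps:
$z{\left(d \right)} = 8$ ($z{\left(d \right)} = \left(-24\right) \left(- \frac{1}{3}\right) = 8$)
$H{\left(x \right)} = 6 \sqrt{2}$ ($H{\left(x \right)} = \sqrt{8 + 64} = \sqrt{72} = 6 \sqrt{2}$)
$u{\left(l \right)} = 1 - l$ ($u{\left(l \right)} = \frac{2 l}{2 l} - l = 2 l \frac{1}{2 l} - l = 1 - l$)
$\frac{H{\left(1948 \right)} + 2710440}{u{\left(645 \right)} + 2856714} = \frac{6 \sqrt{2} + 2710440}{\left(1 - 645\right) + 2856714} = \frac{2710440 + 6 \sqrt{2}}{\left(1 - 645\right) + 2856714} = \frac{2710440 + 6 \sqrt{2}}{-644 + 2856714} = \frac{2710440 + 6 \sqrt{2}}{2856070} = \left(2710440 + 6 \sqrt{2}\right) \frac{1}{2856070} = \frac{271044}{285607} + \frac{3 \sqrt{2}}{1428035}$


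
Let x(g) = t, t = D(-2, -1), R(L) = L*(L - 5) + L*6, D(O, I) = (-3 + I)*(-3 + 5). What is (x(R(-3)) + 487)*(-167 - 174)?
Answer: -163339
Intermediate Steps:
D(O, I) = -6 + 2*I (D(O, I) = (-3 + I)*2 = -6 + 2*I)
R(L) = 6*L + L*(-5 + L) (R(L) = L*(-5 + L) + 6*L = 6*L + L*(-5 + L))
t = -8 (t = -6 + 2*(-1) = -6 - 2 = -8)
x(g) = -8
(x(R(-3)) + 487)*(-167 - 174) = (-8 + 487)*(-167 - 174) = 479*(-341) = -163339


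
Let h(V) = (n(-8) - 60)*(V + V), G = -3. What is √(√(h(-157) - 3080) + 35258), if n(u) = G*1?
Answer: √(35258 + √16702) ≈ 188.11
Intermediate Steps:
n(u) = -3 (n(u) = -3*1 = -3)
h(V) = -126*V (h(V) = (-3 - 60)*(V + V) = -126*V)
√(√(h(-157) - 3080) + 35258) = √(√(-126*(-157) - 3080) + 35258) = √(√(19782 - 3080) + 35258) = √(√16702 + 35258) = √(35258 + √16702)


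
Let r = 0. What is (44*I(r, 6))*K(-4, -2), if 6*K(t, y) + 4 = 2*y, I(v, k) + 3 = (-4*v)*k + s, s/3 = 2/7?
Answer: 880/7 ≈ 125.71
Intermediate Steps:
s = 6/7 (s = 3*(2/7) = 6/7 ≈ 0.85714)
I(v, k) = -15/7 - 4*k*v (I(v, k) = -3 + ((-4*v)*k + 6/7) = -3 + (-4*k*v + 6/7) = -3 + (6/7 - 4*k*v) = -15/7 - 4*k*v)
K(t, y) = -⅔ + y/3 (K(t, y) = -⅔ + (2*y)/6 = -⅔ + y/3)
(44*I(r, 6))*K(-4, -2) = (44*(-15/7 - 4*6*0))*(-⅔ + (⅓)*(-2)) = (44*(-15/7 + 0))*(-⅔ - ⅔) = (44*(-15/7))*(-4/3) = -660/7*(-4/3) = 880/7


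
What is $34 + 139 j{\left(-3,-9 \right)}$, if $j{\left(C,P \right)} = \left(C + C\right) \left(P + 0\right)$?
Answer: $7540$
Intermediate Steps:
$j{\left(C,P \right)} = 2 C P$
$34 + 139 j{\left(-3,-9 \right)} = 34 + 139 \cdot 2 \left(-3\right) \left(-9\right) = 34 + 139 \cdot 54 = 34 + 7506 = 7540$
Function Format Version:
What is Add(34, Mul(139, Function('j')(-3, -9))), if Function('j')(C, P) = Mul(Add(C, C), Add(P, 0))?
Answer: 7540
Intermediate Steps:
Function('j')(C, P) = Mul(2, C, P) (Function('j')(C, P) = Mul(Mul(2, C), P) = Mul(2, C, P))
Add(34, Mul(139, Function('j')(-3, -9))) = Add(34, Mul(139, Mul(2, -3, -9))) = Add(34, Mul(139, 54)) = Add(34, 7506) = 7540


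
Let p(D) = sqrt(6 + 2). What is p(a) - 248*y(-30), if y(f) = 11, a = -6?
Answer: -2728 + 2*sqrt(2) ≈ -2725.2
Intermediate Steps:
p(D) = 2*sqrt(2) (p(D) = sqrt(8) = 2*sqrt(2))
p(a) - 248*y(-30) = 2*sqrt(2) - 248*11 = 2*sqrt(2) - 2728 = -2728 + 2*sqrt(2)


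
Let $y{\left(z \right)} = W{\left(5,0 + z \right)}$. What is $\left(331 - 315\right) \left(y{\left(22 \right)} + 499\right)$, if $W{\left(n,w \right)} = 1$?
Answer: $8000$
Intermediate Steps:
$y{\left(z \right)} = 1$
$\left(331 - 315\right) \left(y{\left(22 \right)} + 499\right) = \left(331 - 315\right) \left(1 + 499\right) = 16 \cdot 500 = 8000$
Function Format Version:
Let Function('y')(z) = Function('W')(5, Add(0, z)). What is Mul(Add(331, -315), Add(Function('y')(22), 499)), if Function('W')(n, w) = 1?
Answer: 8000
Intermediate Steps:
Function('y')(z) = 1
Mul(Add(331, -315), Add(Function('y')(22), 499)) = Mul(Add(331, -315), Add(1, 499)) = Mul(16, 500) = 8000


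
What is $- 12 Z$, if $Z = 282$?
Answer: $-3384$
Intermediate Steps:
$- 12 Z = \left(-12\right) 282 = -3384$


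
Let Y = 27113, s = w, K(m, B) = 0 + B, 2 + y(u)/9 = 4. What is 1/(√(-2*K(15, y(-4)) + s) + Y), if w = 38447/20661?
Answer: 560181693/15188206947658 - I*√14573215689/15188206947658 ≈ 3.6883e-5 - 7.9482e-9*I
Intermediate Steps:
y(u) = 18 (y(u) = -18 + 9*4 = -18 + 36 = 18)
K(m, B) = B
w = 38447/20661 (w = 38447*(1/20661) = 38447/20661 ≈ 1.8608)
s = 38447/20661 ≈ 1.8608
1/(√(-2*K(15, y(-4)) + s) + Y) = 1/(√(-2*18 + 38447/20661) + 27113) = 1/(√(-36 + 38447/20661) + 27113) = 1/(√(-705349/20661) + 27113) = 1/(I*√14573215689/20661 + 27113) = 1/(27113 + I*√14573215689/20661)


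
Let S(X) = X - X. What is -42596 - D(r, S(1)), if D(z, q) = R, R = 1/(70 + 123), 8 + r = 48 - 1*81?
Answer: -8221029/193 ≈ -42596.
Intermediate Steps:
S(X) = 0
r = -41 (r = -8 + (48 - 1*81) = -8 + (48 - 81) = -8 - 33 = -41)
R = 1/193 ≈ 0.0051813
D(z, q) = 1/193
-42596 - D(r, S(1)) = -42596 - 1*1/193 = -42596 - 1/193 = -8221029/193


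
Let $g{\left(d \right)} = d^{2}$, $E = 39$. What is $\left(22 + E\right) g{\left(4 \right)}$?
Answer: $976$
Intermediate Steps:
$\left(22 + E\right) g{\left(4 \right)} = \left(22 + 39\right) 4^{2} = 61 \cdot 16 = 976$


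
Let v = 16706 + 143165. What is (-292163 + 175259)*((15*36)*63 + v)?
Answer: -22666633464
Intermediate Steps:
v = 159871
(-292163 + 175259)*((15*36)*63 + v) = (-292163 + 175259)*((15*36)*63 + 159871) = -116904*(540*63 + 159871) = -116904*(34020 + 159871) = -116904*193891 = -22666633464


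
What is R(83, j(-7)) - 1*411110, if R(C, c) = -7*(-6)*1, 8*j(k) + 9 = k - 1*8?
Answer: -411068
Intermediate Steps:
j(k) = -17/8 + k/8 (j(k) = -9/8 + (k - 1*8)/8 = -9/8 + (k - 8)/8 = -9/8 + (-8 + k)/8 = -9/8 + (-1 + k/8) = -17/8 + k/8)
R(C, c) = 42 (R(C, c) = 42*1 = 42)
R(83, j(-7)) - 1*411110 = 42 - 1*411110 = 42 - 411110 = -411068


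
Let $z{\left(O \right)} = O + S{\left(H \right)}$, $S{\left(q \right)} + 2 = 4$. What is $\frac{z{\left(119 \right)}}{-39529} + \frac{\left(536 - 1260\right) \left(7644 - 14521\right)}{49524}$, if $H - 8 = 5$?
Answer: $\frac{49201710772}{489408549} \approx 100.53$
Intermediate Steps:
$H = 13$ ($H = 8 + 5 = 13$)
$S{\left(q \right)} = 2$ ($S{\left(q \right)} = -2 + 4 = 2$)
$z{\left(O \right)} = 2 + O$ ($z{\left(O \right)} = O + 2 = 2 + O$)
$\frac{z{\left(119 \right)}}{-39529} + \frac{\left(536 - 1260\right) \left(7644 - 14521\right)}{49524} = \frac{2 + 119}{-39529} + \frac{\left(536 - 1260\right) \left(7644 - 14521\right)}{49524} = 121 \left(- \frac{1}{39529}\right) + \left(-724\right) \left(-6877\right) \frac{1}{49524} = - \frac{121}{39529} + 4978948 \cdot \frac{1}{49524} = - \frac{121}{39529} + \frac{1244737}{12381} = \frac{49201710772}{489408549}$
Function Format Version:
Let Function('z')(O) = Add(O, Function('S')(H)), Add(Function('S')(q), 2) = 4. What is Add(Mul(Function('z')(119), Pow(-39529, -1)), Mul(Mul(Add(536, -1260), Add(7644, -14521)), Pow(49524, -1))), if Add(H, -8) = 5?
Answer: Rational(49201710772, 489408549) ≈ 100.53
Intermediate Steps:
H = 13 (H = Add(8, 5) = 13)
Function('S')(q) = 2 (Function('S')(q) = Add(-2, 4) = 2)
Function('z')(O) = Add(2, O) (Function('z')(O) = Add(O, 2) = Add(2, O))
Add(Mul(Function('z')(119), Pow(-39529, -1)), Mul(Mul(Add(536, -1260), Add(7644, -14521)), Pow(49524, -1))) = Add(Mul(Add(2, 119), Pow(-39529, -1)), Mul(Mul(Add(536, -1260), Add(7644, -14521)), Pow(49524, -1))) = Add(Mul(121, Rational(-1, 39529)), Mul(Mul(-724, -6877), Rational(1, 49524))) = Add(Rational(-121, 39529), Mul(4978948, Rational(1, 49524))) = Add(Rational(-121, 39529), Rational(1244737, 12381)) = Rational(49201710772, 489408549)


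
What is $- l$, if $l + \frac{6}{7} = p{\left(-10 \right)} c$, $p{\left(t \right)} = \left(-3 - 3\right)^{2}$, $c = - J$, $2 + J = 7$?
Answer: $\frac{1266}{7} \approx 180.86$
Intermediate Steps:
$J = 5$ ($J = -2 + 7 = 5$)
$c = -5$ ($c = \left(-1\right) 5 = -5$)
$p{\left(t \right)} = 36$ ($p{\left(t \right)} = \left(-6\right)^{2} = 36$)
$l = - \frac{1266}{7}$ ($l = - \frac{6}{7} + 36 \left(-5\right) = - \frac{6}{7} - 180 = - \frac{1266}{7} \approx -180.86$)
$- l = \left(-1\right) \left(- \frac{1266}{7}\right) = \frac{1266}{7}$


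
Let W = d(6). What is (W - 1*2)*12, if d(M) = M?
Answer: 48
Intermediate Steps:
W = 6
(W - 1*2)*12 = (6 - 1*2)*12 = (6 - 2)*12 = 4*12 = 48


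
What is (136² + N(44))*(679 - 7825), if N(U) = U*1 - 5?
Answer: -132451110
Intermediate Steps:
N(U) = -5 + U (N(U) = U - 5 = -5 + U)
(136² + N(44))*(679 - 7825) = (136² + (-5 + 44))*(679 - 7825) = (18496 + 39)*(-7146) = 18535*(-7146) = -132451110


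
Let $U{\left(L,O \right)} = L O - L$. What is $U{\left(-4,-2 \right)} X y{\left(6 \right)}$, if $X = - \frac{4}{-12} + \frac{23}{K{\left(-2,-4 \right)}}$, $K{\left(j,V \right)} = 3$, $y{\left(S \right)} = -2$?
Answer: $-192$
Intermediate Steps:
$U{\left(L,O \right)} = - L + L O$
$X = 8$ ($X = - \frac{4}{-12} + \frac{23}{3} = \left(-4\right) \left(- \frac{1}{12}\right) + 23 \cdot \frac{1}{3} = \frac{1}{3} + \frac{23}{3} = 8$)
$U{\left(-4,-2 \right)} X y{\left(6 \right)} = - 4 \left(-1 - 2\right) 8 \left(-2\right) = \left(-4\right) \left(-3\right) 8 \left(-2\right) = 12 \cdot 8 \left(-2\right) = 96 \left(-2\right) = -192$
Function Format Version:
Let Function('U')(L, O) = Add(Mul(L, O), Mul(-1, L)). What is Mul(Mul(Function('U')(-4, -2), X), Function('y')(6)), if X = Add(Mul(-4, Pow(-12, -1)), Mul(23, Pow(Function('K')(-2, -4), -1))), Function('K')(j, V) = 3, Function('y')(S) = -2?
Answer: -192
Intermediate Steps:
Function('U')(L, O) = Add(Mul(-1, L), Mul(L, O))
X = 8 (X = Add(Mul(-4, Pow(-12, -1)), Mul(23, Pow(3, -1))) = Add(Mul(-4, Rational(-1, 12)), Mul(23, Rational(1, 3))) = Add(Rational(1, 3), Rational(23, 3)) = 8)
Mul(Mul(Function('U')(-4, -2), X), Function('y')(6)) = Mul(Mul(Mul(-4, Add(-1, -2)), 8), -2) = Mul(Mul(Mul(-4, -3), 8), -2) = Mul(Mul(12, 8), -2) = Mul(96, -2) = -192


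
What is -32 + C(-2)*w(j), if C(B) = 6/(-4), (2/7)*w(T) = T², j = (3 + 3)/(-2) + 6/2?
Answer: -32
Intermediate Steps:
j = 0 (j = 6*(-½) + 6*(½) = -3 + 3 = 0)
w(T) = 7*T²/2
C(B) = -3/2 (C(B) = 6*(-¼) = -3/2)
-32 + C(-2)*w(j) = -32 - 21*0²/4 = -32 - 21*0/4 = -32 - 3/2*0 = -32 + 0 = -32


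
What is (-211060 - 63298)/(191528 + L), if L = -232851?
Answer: 274358/41323 ≈ 6.6394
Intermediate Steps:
(-211060 - 63298)/(191528 + L) = (-211060 - 63298)/(191528 - 232851) = -274358/(-41323) = -274358*(-1/41323) = 274358/41323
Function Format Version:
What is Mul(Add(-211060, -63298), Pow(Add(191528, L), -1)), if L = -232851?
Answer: Rational(274358, 41323) ≈ 6.6394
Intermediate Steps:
Mul(Add(-211060, -63298), Pow(Add(191528, L), -1)) = Mul(Add(-211060, -63298), Pow(Add(191528, -232851), -1)) = Mul(-274358, Pow(-41323, -1)) = Mul(-274358, Rational(-1, 41323)) = Rational(274358, 41323)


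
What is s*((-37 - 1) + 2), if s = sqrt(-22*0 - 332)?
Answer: -72*I*sqrt(83) ≈ -655.95*I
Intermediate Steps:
s = 2*I*sqrt(83) (s = sqrt(0 - 332) = sqrt(-332) = 2*I*sqrt(83) ≈ 18.221*I)
s*((-37 - 1) + 2) = (2*I*sqrt(83))*((-37 - 1) + 2) = (2*I*sqrt(83))*(-38 + 2) = (2*I*sqrt(83))*(-36) = -72*I*sqrt(83)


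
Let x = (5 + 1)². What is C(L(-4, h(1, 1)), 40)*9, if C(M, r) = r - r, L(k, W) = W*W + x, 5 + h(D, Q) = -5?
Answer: 0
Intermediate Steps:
h(D, Q) = -10 (h(D, Q) = -5 - 5 = -10)
x = 36 (x = 6² = 36)
L(k, W) = 36 + W² (L(k, W) = W*W + 36 = W² + 36 = 36 + W²)
C(M, r) = 0
C(L(-4, h(1, 1)), 40)*9 = 0*9 = 0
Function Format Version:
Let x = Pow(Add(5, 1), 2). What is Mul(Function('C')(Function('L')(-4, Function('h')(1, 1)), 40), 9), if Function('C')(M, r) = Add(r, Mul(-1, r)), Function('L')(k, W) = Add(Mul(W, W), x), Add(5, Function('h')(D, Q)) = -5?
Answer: 0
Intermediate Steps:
Function('h')(D, Q) = -10 (Function('h')(D, Q) = Add(-5, -5) = -10)
x = 36 (x = Pow(6, 2) = 36)
Function('L')(k, W) = Add(36, Pow(W, 2)) (Function('L')(k, W) = Add(Mul(W, W), 36) = Add(Pow(W, 2), 36) = Add(36, Pow(W, 2)))
Function('C')(M, r) = 0
Mul(Function('C')(Function('L')(-4, Function('h')(1, 1)), 40), 9) = Mul(0, 9) = 0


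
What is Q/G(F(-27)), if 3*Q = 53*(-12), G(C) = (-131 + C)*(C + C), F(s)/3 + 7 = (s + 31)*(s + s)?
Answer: -53/267600 ≈ -0.00019806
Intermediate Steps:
F(s) = -21 + 6*s*(31 + s) (F(s) = -21 + 3*((s + 31)*(s + s)) = -21 + 3*((31 + s)*(2*s)) = -21 + 3*(2*s*(31 + s)) = -21 + 6*s*(31 + s))
G(C) = 2*C*(-131 + C) (G(C) = (-131 + C)*(2*C) = 2*C*(-131 + C))
Q = -212 (Q = (53*(-12))/3 = (⅓)*(-636) = -212)
Q/G(F(-27)) = -212*1/(2*(-131 + (-21 + 6*(-27)² + 186*(-27)))*(-21 + 6*(-27)² + 186*(-27))) = -212*1/(2*(-131 + (-21 + 6*729 - 5022))*(-21 + 6*729 - 5022)) = -212*1/(2*(-131 + (-21 + 4374 - 5022))*(-21 + 4374 - 5022)) = -212*(-1/(1338*(-131 - 669))) = -212/(2*(-669)*(-800)) = -212/1070400 = -212*1/1070400 = -53/267600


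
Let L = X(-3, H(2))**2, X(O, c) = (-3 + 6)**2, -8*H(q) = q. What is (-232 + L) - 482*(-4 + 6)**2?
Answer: -2079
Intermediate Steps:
H(q) = -q/8
X(O, c) = 9 (X(O, c) = 3**2 = 9)
L = 81 (L = 9**2 = 81)
(-232 + L) - 482*(-4 + 6)**2 = (-232 + 81) - 482*(-4 + 6)**2 = -151 - 482*2**2 = -151 - 482*4 = -151 - 1928 = -2079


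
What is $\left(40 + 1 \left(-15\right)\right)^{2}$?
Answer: $625$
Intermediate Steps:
$\left(40 + 1 \left(-15\right)\right)^{2} = \left(40 - 15\right)^{2} = 25^{2} = 625$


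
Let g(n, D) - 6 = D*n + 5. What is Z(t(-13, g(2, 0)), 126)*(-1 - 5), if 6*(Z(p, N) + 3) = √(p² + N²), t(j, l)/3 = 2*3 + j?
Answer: 18 - 21*√37 ≈ -109.74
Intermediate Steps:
g(n, D) = 11 + D*n (g(n, D) = 6 + (D*n + 5) = 6 + (5 + D*n) = 11 + D*n)
t(j, l) = 18 + 3*j (t(j, l) = 3*(2*3 + j) = 3*(6 + j) = 18 + 3*j)
Z(p, N) = -3 + √(N² + p²)/6 (Z(p, N) = -3 + √(p² + N²)/6 = -3 + √(N² + p²)/6)
Z(t(-13, g(2, 0)), 126)*(-1 - 5) = (-3 + √(126² + (18 + 3*(-13))²)/6)*(-1 - 5) = (-3 + √(15876 + (18 - 39)²)/6)*(-6) = (-3 + √(15876 + (-21)²)/6)*(-6) = (-3 + √(15876 + 441)/6)*(-6) = (-3 + √16317/6)*(-6) = (-3 + (21*√37)/6)*(-6) = (-3 + 7*√37/2)*(-6) = 18 - 21*√37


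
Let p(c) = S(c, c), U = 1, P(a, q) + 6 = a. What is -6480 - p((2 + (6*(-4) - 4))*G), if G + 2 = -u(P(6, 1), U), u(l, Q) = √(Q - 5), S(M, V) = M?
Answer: -6532 - 52*I ≈ -6532.0 - 52.0*I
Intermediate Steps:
P(a, q) = -6 + a
u(l, Q) = √(-5 + Q)
G = -2 - 2*I (G = -2 - √(-5 + 1) = -2 - √(-4) = -2 - 2*I ≈ -2.0 - 2.0*I)
p(c) = c
-6480 - p((2 + (6*(-4) - 4))*G) = -6480 - (2 + (6*(-4) - 4))*(-2 - 2*I) = -6480 - (2 + (-24 - 4))*(-2 - 2*I) = -6480 - (2 - 28)*(-2 - 2*I) = -6480 - (-26)*(-2 - 2*I) = -6480 - (52 + 52*I) = -6480 + (-52 - 52*I) = -6532 - 52*I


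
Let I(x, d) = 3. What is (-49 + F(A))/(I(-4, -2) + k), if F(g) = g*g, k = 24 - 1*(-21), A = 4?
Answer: -11/16 ≈ -0.68750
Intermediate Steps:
k = 45 (k = 24 + 21 = 45)
F(g) = g²
(-49 + F(A))/(I(-4, -2) + k) = (-49 + 4²)/(3 + 45) = (-49 + 16)/48 = -33*1/48 = -11/16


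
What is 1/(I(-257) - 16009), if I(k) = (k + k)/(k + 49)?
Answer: -104/1664679 ≈ -6.2475e-5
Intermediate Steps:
I(k) = 2*k/(49 + k) (I(k) = (2*k)/(49 + k) = 2*k/(49 + k))
1/(I(-257) - 16009) = 1/(2*(-257)/(49 - 257) - 16009) = 1/(2*(-257)/(-208) - 16009) = 1/(2*(-257)*(-1/208) - 16009) = 1/(257/104 - 16009) = 1/(-1664679/104) = -104/1664679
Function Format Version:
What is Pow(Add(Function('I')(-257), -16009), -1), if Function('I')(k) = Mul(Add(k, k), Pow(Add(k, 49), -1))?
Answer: Rational(-104, 1664679) ≈ -6.2475e-5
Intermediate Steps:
Function('I')(k) = Mul(2, k, Pow(Add(49, k), -1)) (Function('I')(k) = Mul(Mul(2, k), Pow(Add(49, k), -1)) = Mul(2, k, Pow(Add(49, k), -1)))
Pow(Add(Function('I')(-257), -16009), -1) = Pow(Add(Mul(2, -257, Pow(Add(49, -257), -1)), -16009), -1) = Pow(Add(Mul(2, -257, Pow(-208, -1)), -16009), -1) = Pow(Add(Mul(2, -257, Rational(-1, 208)), -16009), -1) = Pow(Add(Rational(257, 104), -16009), -1) = Pow(Rational(-1664679, 104), -1) = Rational(-104, 1664679)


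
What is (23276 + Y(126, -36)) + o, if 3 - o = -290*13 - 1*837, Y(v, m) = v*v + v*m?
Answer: 39226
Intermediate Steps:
Y(v, m) = v² + m*v
o = 4610 (o = 3 - (-290*13 - 1*837) = 3 - (-3770 - 837) = 3 - 1*(-4607) = 3 + 4607 = 4610)
(23276 + Y(126, -36)) + o = (23276 + 126*(-36 + 126)) + 4610 = (23276 + 126*90) + 4610 = (23276 + 11340) + 4610 = 34616 + 4610 = 39226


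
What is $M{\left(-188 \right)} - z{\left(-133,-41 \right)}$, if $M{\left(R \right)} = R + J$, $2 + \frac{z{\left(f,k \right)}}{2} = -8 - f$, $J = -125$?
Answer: $-559$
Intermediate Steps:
$z{\left(f,k \right)} = -20 - 2 f$ ($z{\left(f,k \right)} = -4 + 2 \left(-8 - f\right) = -4 - \left(16 + 2 f\right) = -20 - 2 f$)
$M{\left(R \right)} = -125 + R$ ($M{\left(R \right)} = R - 125 = -125 + R$)
$M{\left(-188 \right)} - z{\left(-133,-41 \right)} = \left(-125 - 188\right) - \left(-20 - -266\right) = -313 - \left(-20 + 266\right) = -313 - 246 = -559$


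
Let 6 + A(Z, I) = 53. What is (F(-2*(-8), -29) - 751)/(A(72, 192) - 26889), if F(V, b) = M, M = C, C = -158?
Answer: 909/26842 ≈ 0.033865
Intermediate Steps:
M = -158
F(V, b) = -158
A(Z, I) = 47 (A(Z, I) = -6 + 53 = 47)
(F(-2*(-8), -29) - 751)/(A(72, 192) - 26889) = (-158 - 751)/(47 - 26889) = -909/(-26842) = -909*(-1/26842) = 909/26842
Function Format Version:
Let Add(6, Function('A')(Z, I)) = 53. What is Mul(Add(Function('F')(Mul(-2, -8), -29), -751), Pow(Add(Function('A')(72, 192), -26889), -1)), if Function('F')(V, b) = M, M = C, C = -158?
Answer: Rational(909, 26842) ≈ 0.033865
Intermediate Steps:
M = -158
Function('F')(V, b) = -158
Function('A')(Z, I) = 47 (Function('A')(Z, I) = Add(-6, 53) = 47)
Mul(Add(Function('F')(Mul(-2, -8), -29), -751), Pow(Add(Function('A')(72, 192), -26889), -1)) = Mul(Add(-158, -751), Pow(Add(47, -26889), -1)) = Mul(-909, Pow(-26842, -1)) = Mul(-909, Rational(-1, 26842)) = Rational(909, 26842)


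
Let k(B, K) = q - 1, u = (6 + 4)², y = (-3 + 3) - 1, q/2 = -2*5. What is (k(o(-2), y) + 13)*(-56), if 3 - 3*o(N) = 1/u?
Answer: 448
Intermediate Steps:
q = -20 (q = 2*(-2*5) = 2*(-10) = -20)
y = -1 (y = 0 - 1 = -1)
u = 100 (u = 10² = 100)
o(N) = 299/300 (o(N) = 1 - ⅓/100 = 1 - ⅓*1/100 = 1 - 1/300 = 299/300)
k(B, K) = -21 (k(B, K) = -20 - 1 = -21)
(k(o(-2), y) + 13)*(-56) = (-21 + 13)*(-56) = -8*(-56) = 448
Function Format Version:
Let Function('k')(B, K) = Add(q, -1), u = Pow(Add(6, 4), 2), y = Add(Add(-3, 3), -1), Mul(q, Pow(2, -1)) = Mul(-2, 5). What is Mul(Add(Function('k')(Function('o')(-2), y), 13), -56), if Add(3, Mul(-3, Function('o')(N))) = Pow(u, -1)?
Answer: 448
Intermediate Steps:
q = -20 (q = Mul(2, Mul(-2, 5)) = Mul(2, -10) = -20)
y = -1 (y = Add(0, -1) = -1)
u = 100 (u = Pow(10, 2) = 100)
Function('o')(N) = Rational(299, 300) (Function('o')(N) = Add(1, Mul(Rational(-1, 3), Pow(100, -1))) = Add(1, Mul(Rational(-1, 3), Rational(1, 100))) = Add(1, Rational(-1, 300)) = Rational(299, 300))
Function('k')(B, K) = -21 (Function('k')(B, K) = Add(-20, -1) = -21)
Mul(Add(Function('k')(Function('o')(-2), y), 13), -56) = Mul(Add(-21, 13), -56) = Mul(-8, -56) = 448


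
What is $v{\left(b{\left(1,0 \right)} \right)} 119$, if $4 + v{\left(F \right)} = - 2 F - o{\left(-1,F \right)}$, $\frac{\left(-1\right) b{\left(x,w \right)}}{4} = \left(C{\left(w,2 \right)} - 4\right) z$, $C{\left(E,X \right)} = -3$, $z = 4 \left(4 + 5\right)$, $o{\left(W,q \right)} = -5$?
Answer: $-239785$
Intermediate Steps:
$z = 36$ ($z = 4 \cdot 9 = 36$)
$b{\left(x,w \right)} = 1008$ ($b{\left(x,w \right)} = - 4 \left(-3 - 4\right) 36 = - 4 \left(\left(-7\right) 36\right) = \left(-4\right) \left(-252\right) = 1008$)
$v{\left(F \right)} = 1 - 2 F$ ($v{\left(F \right)} = -4 - \left(-5 + 2 F\right) = 1 - 2 F$)
$v{\left(b{\left(1,0 \right)} \right)} 119 = \left(1 - 2016\right) 119 = \left(-2015\right) 119 = -239785$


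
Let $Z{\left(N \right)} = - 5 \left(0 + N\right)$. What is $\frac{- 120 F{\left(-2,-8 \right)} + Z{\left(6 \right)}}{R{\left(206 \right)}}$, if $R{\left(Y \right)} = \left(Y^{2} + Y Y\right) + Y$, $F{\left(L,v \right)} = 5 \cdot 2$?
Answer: $- \frac{615}{42539} \approx -0.014457$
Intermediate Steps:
$F{\left(L,v \right)} = 10$
$Z{\left(N \right)} = - 5 N$
$R{\left(Y \right)} = Y + 2 Y^{2}$ ($R{\left(Y \right)} = \left(Y^{2} + Y^{2}\right) + Y = 2 Y^{2} + Y = Y + 2 Y^{2}$)
$\frac{- 120 F{\left(-2,-8 \right)} + Z{\left(6 \right)}}{R{\left(206 \right)}} = \frac{\left(-120\right) 10 - 30}{206 \left(1 + 2 \cdot 206\right)} = \frac{-1200 - 30}{206 \left(1 + 412\right)} = - \frac{1230}{206 \cdot 413} = - \frac{1230}{85078} = \left(-1230\right) \frac{1}{85078} = - \frac{615}{42539}$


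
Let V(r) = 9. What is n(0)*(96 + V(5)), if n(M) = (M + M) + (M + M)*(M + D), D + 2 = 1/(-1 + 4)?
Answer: 0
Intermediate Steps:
D = -5/3 (D = -2 + 1/(-1 + 4) = -2 + 1/3 = -2 + ⅓ = -5/3 ≈ -1.6667)
n(M) = 2*M + 2*M*(-5/3 + M) (n(M) = (M + M) + (M + M)*(M - 5/3) = 2*M + (2*M)*(-5/3 + M) = 2*M + 2*M*(-5/3 + M))
n(0)*(96 + V(5)) = ((⅔)*0*(-2 + 3*0))*(96 + 9) = ((⅔)*0*(-2 + 0))*105 = ((⅔)*0*(-2))*105 = 0*105 = 0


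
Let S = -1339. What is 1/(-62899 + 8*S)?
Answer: -1/73611 ≈ -1.3585e-5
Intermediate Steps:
1/(-62899 + 8*S) = 1/(-62899 + 8*(-1339)) = 1/(-62899 - 10712) = 1/(-73611) = -1/73611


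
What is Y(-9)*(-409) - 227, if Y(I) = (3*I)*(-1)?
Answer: -11270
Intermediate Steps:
Y(I) = -3*I
Y(-9)*(-409) - 227 = -3*(-9)*(-409) - 227 = 27*(-409) - 227 = -11043 - 227 = -11270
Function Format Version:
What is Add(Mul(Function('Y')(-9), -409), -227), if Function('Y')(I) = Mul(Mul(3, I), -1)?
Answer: -11270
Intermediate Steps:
Function('Y')(I) = Mul(-3, I)
Add(Mul(Function('Y')(-9), -409), -227) = Add(Mul(Mul(-3, -9), -409), -227) = Add(Mul(27, -409), -227) = Add(-11043, -227) = -11270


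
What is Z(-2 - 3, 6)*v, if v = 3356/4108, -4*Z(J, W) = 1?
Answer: -839/4108 ≈ -0.20424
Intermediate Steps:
Z(J, W) = -1/4 (Z(J, W) = -1/4*1 = -1/4)
v = 839/1027 (v = 3356*(1/4108) = 839/1027 ≈ 0.81694)
Z(-2 - 3, 6)*v = -1/4*839/1027 = -839/4108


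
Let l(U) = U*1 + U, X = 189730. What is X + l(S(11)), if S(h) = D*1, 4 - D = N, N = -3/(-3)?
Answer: 189736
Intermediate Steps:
N = 1 (N = -3*(-⅓) = 1)
D = 3 (D = 4 - 1*1 = 4 - 1 = 3)
S(h) = 3 (S(h) = 3*1 = 3)
l(U) = 2*U (l(U) = U + U = 2*U)
X + l(S(11)) = 189730 + 2*3 = 189730 + 6 = 189736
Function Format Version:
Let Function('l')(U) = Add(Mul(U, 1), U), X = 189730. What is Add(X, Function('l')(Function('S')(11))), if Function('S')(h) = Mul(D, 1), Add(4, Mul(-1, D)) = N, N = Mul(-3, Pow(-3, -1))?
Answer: 189736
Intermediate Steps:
N = 1 (N = Mul(-3, Rational(-1, 3)) = 1)
D = 3 (D = Add(4, Mul(-1, 1)) = Add(4, -1) = 3)
Function('S')(h) = 3 (Function('S')(h) = Mul(3, 1) = 3)
Function('l')(U) = Mul(2, U) (Function('l')(U) = Add(U, U) = Mul(2, U))
Add(X, Function('l')(Function('S')(11))) = Add(189730, Mul(2, 3)) = Add(189730, 6) = 189736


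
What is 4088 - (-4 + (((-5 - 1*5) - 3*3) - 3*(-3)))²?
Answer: 3892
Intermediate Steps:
4088 - (-4 + (((-5 - 1*5) - 3*3) - 3*(-3)))² = 4088 - (-4 + (((-5 - 5) - 9) + 9))² = 4088 - (-4 + ((-10 - 9) + 9))² = 4088 - (-4 + (-19 + 9))² = 4088 - (-4 - 10)² = 4088 - 1*(-14)² = 4088 - 1*196 = 4088 - 196 = 3892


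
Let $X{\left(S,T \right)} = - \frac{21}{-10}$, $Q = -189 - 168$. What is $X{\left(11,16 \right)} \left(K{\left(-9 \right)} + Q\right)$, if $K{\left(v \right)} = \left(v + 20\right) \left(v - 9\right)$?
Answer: $- \frac{2331}{2} \approx -1165.5$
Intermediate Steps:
$K{\left(v \right)} = \left(-9 + v\right) \left(20 + v\right)$ ($K{\left(v \right)} = \left(20 + v\right) \left(-9 + v\right) = \left(-9 + v\right) \left(20 + v\right)$)
$Q = -357$
$X{\left(S,T \right)} = \frac{21}{10}$ ($X{\left(S,T \right)} = \left(-21\right) \left(- \frac{1}{10}\right) = \frac{21}{10}$)
$X{\left(11,16 \right)} \left(K{\left(-9 \right)} + Q\right) = \frac{21 \left(\left(-180 + \left(-9\right)^{2} + 11 \left(-9\right)\right) - 357\right)}{10} = \frac{21 \left(\left(-180 + 81 - 99\right) - 357\right)}{10} = \frac{21 \left(-198 - 357\right)}{10} = \frac{21}{10} \left(-555\right) = - \frac{2331}{2}$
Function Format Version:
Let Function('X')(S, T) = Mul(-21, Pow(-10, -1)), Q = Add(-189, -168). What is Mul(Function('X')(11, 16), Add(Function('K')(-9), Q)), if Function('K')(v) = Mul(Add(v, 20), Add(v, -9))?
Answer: Rational(-2331, 2) ≈ -1165.5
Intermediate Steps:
Function('K')(v) = Mul(Add(-9, v), Add(20, v)) (Function('K')(v) = Mul(Add(20, v), Add(-9, v)) = Mul(Add(-9, v), Add(20, v)))
Q = -357
Function('X')(S, T) = Rational(21, 10) (Function('X')(S, T) = Mul(-21, Rational(-1, 10)) = Rational(21, 10))
Mul(Function('X')(11, 16), Add(Function('K')(-9), Q)) = Mul(Rational(21, 10), Add(Add(-180, Pow(-9, 2), Mul(11, -9)), -357)) = Mul(Rational(21, 10), Add(Add(-180, 81, -99), -357)) = Mul(Rational(21, 10), Add(-198, -357)) = Mul(Rational(21, 10), -555) = Rational(-2331, 2)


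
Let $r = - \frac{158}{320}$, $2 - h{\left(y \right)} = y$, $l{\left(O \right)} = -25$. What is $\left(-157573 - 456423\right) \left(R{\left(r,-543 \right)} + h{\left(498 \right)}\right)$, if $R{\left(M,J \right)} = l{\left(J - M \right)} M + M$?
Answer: $\frac{1486330817}{5} \approx 2.9727 \cdot 10^{8}$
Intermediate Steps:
$h{\left(y \right)} = 2 - y$
$r = - \frac{79}{160}$ ($r = \left(-158\right) \frac{1}{320} = - \frac{79}{160} \approx -0.49375$)
$R{\left(M,J \right)} = - 24 M$ ($R{\left(M,J \right)} = - 25 M + M = - 24 M$)
$\left(-157573 - 456423\right) \left(R{\left(r,-543 \right)} + h{\left(498 \right)}\right) = \left(-157573 - 456423\right) \left(\left(-24\right) \left(- \frac{79}{160}\right) + \left(2 - 498\right)\right) = - 613996 \left(\frac{237}{20} + \left(2 - 498\right)\right) = - 613996 \left(\frac{237}{20} - 496\right) = \left(-613996\right) \left(- \frac{9683}{20}\right) = \frac{1486330817}{5}$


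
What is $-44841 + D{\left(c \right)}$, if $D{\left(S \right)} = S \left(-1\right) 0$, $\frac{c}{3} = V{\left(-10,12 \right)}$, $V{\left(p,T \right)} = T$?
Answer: $-44841$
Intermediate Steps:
$c = 36$ ($c = 3 \cdot 12 = 36$)
$D{\left(S \right)} = 0$ ($D{\left(S \right)} = - S 0 = 0$)
$-44841 + D{\left(c \right)} = -44841 + 0 = -44841$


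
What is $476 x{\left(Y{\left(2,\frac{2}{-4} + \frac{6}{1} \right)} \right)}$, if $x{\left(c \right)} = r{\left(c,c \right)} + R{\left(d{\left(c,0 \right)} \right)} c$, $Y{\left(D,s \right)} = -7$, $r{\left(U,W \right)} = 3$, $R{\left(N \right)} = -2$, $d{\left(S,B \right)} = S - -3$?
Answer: $8092$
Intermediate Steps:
$d{\left(S,B \right)} = 3 + S$ ($d{\left(S,B \right)} = S + 3 = 3 + S$)
$x{\left(c \right)} = 3 - 2 c$
$476 x{\left(Y{\left(2,\frac{2}{-4} + \frac{6}{1} \right)} \right)} = 476 \left(3 - -14\right) = 476 \left(3 + 14\right) = 476 \cdot 17 = 8092$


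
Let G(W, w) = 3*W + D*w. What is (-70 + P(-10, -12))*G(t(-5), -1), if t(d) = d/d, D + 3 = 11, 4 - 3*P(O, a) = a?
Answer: 970/3 ≈ 323.33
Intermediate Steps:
P(O, a) = 4/3 - a/3
D = 8 (D = -3 + 11 = 8)
t(d) = 1
G(W, w) = 3*W + 8*w
(-70 + P(-10, -12))*G(t(-5), -1) = (-70 + (4/3 - ⅓*(-12)))*(3*1 + 8*(-1)) = (-70 + (4/3 + 4))*(3 - 8) = (-70 + 16/3)*(-5) = -194/3*(-5) = 970/3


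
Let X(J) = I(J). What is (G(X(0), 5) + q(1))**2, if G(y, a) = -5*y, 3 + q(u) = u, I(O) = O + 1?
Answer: 49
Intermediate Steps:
I(O) = 1 + O
X(J) = 1 + J
q(u) = -3 + u
(G(X(0), 5) + q(1))**2 = (-5*(1 + 0) + (-3 + 1))**2 = (-5*1 - 2)**2 = (-5 - 2)**2 = (-7)**2 = 49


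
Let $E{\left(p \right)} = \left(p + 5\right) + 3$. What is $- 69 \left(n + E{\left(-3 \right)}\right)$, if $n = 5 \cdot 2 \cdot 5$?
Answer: $-3795$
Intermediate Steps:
$n = 50$ ($n = 10 \cdot 5 = 50$)
$E{\left(p \right)} = 8 + p$ ($E{\left(p \right)} = \left(5 + p\right) + 3 = 8 + p$)
$- 69 \left(n + E{\left(-3 \right)}\right) = - 69 \left(50 + \left(8 - 3\right)\right) = - 69 \left(50 + 5\right) = \left(-69\right) 55 = -3795$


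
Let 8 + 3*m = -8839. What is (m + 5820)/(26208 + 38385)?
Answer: 319/7177 ≈ 0.044448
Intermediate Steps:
m = -2949 (m = -8/3 + (1/3)*(-8839) = -8/3 - 8839/3 = -2949)
(m + 5820)/(26208 + 38385) = (-2949 + 5820)/(26208 + 38385) = 2871/64593 = 2871*(1/64593) = 319/7177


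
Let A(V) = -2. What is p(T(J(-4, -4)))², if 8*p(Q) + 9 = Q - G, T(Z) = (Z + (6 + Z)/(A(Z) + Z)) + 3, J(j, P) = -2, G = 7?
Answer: 4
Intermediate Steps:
T(Z) = 3 + Z + (6 + Z)/(-2 + Z) (T(Z) = (Z + (6 + Z)/(-2 + Z)) + 3 = 3 + Z + (6 + Z)/(-2 + Z))
p(Q) = -2 + Q/8 (p(Q) = -9/8 + (Q - 1*7)/8 = -9/8 + (Q - 7)/8 = -9/8 + (-7 + Q)/8 = -9/8 + (-7/8 + Q/8) = -2 + Q/8)
p(T(J(-4, -4)))² = (-2 + (-2*(2 - 2)/(-2 - 2))/8)² = (-2 + (-2*0/(-4))/8)² = (-2 + (-2*(-¼)*0)/8)² = (-2 + (⅛)*0)² = (-2 + 0)² = (-2)² = 4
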